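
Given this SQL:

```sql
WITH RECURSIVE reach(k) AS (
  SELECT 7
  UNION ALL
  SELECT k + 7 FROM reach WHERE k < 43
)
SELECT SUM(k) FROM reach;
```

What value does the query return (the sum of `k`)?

Base: k=7.
Iteration 1: 7 < 43 holds -> k = 7 + 7 = 14.
Iteration 2: 14 < 43 holds -> k = 14 + 7 = 21.
Iteration 3: 21 < 43 holds -> k = 21 + 7 = 28.
Iteration 4: 28 < 43 holds -> k = 28 + 7 = 35.
Iteration 5: 35 < 43 holds -> k = 35 + 7 = 42.
Iteration 6: 42 < 43 holds -> k = 42 + 7 = 49.
Iteration 7: 49 < 43 fails; recursion stops.
SUM(k) = 7 + 14 + 21 + 28 + 35 + 42 + 49 = 196.

196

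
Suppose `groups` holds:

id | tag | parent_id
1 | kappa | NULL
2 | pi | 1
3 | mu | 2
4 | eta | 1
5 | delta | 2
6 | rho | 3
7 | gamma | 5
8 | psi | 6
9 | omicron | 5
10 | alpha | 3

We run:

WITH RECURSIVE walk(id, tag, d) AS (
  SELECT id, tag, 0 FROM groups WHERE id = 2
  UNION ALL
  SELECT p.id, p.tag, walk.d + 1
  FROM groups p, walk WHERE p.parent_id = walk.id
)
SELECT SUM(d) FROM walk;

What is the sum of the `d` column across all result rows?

13

Base: id=2 (pi) at d 0.
Iteration 1: rows with parent_id in {2} -> mu (id 3, d 1), delta (id 5, d 1).
Iteration 2: rows with parent_id in {3,5} -> rho (id 6, d 2), gamma (id 7, d 2), omicron (id 9, d 2), alpha (id 10, d 2).
Iteration 3: rows with parent_id in {6,7,9,10} -> psi (id 8, d 3).
Iteration 4: no rows with parent_id in {8}; recursion stops.
SUM(d) = 0 + 1 + 1 + 2 + 2 + 2 + 2 + 3 = 13.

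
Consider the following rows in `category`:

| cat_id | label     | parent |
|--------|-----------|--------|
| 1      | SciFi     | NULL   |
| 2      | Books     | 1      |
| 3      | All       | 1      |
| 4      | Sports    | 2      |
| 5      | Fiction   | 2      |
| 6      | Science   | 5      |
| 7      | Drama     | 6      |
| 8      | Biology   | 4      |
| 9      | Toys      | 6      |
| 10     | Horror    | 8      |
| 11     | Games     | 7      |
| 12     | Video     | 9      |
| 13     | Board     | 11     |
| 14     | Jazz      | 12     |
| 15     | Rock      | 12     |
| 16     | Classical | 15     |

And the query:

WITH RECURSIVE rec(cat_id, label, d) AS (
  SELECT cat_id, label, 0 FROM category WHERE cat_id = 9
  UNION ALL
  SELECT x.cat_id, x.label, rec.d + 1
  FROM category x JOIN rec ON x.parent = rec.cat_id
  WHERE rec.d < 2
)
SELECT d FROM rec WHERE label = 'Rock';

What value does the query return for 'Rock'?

Base: cat_id=9 (Toys) at d 0.
Iteration 1: rows with parent in {9} -> Video (id 12, d 1).
Iteration 2: rows with parent in {12} -> Jazz (id 14, d 2), Rock (id 15, d 2).
Iteration 3: d < 2 fails for all current rows; recursion stops.

2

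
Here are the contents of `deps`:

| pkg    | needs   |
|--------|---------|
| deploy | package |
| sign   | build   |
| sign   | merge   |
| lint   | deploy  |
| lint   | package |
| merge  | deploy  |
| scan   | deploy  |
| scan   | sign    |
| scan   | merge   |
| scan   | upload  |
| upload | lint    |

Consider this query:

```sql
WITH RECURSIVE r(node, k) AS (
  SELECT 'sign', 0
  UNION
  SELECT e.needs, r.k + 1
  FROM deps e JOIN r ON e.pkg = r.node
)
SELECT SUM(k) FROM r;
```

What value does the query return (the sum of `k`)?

Base: (sign, k=0).
Iteration 1: edges from {sign} -> (build, k=1), (merge, k=1).
Iteration 2: edges from {build,merge} -> (deploy, k=2).
Iteration 3: edges from {deploy} -> (package, k=3).
Iteration 4: no outgoing edges from {package}; recursion stops.
SUM(k) = 0 + 1 + 1 + 2 + 3 = 7.

7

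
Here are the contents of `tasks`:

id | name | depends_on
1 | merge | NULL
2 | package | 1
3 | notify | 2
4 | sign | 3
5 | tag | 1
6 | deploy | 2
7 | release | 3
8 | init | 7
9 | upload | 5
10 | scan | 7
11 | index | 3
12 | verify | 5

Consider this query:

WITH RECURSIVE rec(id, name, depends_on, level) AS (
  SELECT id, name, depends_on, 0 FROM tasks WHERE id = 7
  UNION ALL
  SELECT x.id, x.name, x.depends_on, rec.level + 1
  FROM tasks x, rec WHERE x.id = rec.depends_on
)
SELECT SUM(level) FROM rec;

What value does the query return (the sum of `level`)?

Base: id=7 (release), depends_on=3, level 0.
Iteration 1: join on id=3 -> notify (id 3, depends_on=2, level 1).
Iteration 2: join on id=2 -> package (id 2, depends_on=1, level 2).
Iteration 3: join on id=1 -> merge (id 1, depends_on=NULL, level 3).
Iteration 4: depends_on is NULL; no match; recursion stops.
SUM(level) = 0 + 1 + 2 + 3 = 6.

6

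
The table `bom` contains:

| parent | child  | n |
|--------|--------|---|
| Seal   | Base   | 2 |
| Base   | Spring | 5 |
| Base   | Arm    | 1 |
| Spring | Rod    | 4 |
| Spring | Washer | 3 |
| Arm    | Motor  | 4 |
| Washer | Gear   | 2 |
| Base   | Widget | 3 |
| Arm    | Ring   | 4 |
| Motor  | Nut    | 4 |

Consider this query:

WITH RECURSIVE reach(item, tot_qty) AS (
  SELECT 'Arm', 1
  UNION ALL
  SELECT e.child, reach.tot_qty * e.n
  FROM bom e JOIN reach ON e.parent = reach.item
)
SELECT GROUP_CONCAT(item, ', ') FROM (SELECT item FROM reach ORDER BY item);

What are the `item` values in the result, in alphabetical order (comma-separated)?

Arm, Motor, Nut, Ring

Base: (Arm, tot_qty=1).
Iteration 1: components of {Arm} -> Motor = 1*4 = 4, Ring = 1*4 = 4.
Iteration 2: components of {Motor,Ring} -> Nut = 4*4 = 16.
Iteration 3: no further components; recursion stops.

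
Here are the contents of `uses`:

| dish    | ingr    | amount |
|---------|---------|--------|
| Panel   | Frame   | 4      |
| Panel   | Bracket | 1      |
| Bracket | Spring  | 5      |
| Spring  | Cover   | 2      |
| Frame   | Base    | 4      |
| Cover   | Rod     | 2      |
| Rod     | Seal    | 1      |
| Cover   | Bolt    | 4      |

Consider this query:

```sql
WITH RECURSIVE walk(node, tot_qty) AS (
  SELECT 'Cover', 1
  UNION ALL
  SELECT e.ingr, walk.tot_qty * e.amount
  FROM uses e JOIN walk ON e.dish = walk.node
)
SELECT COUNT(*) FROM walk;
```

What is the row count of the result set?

4

Base: (Cover, tot_qty=1).
Iteration 1: components of {Cover} -> Bolt = 1*4 = 4, Rod = 1*2 = 2.
Iteration 2: components of {Bolt,Rod} -> Seal = 2*1 = 2.
Iteration 3: no further components; recursion stops.
Total rows emitted: 4.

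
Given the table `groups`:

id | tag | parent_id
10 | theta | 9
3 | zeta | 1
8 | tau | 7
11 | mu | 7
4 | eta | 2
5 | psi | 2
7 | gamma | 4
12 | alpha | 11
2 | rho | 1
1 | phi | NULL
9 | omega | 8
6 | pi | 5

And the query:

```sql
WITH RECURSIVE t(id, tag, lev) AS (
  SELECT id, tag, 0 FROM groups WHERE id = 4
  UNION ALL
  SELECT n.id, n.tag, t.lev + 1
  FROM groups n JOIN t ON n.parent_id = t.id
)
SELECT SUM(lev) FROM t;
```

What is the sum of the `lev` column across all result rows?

Base: id=4 (eta) at lev 0.
Iteration 1: rows with parent_id in {4} -> gamma (id 7, lev 1).
Iteration 2: rows with parent_id in {7} -> tau (id 8, lev 2), mu (id 11, lev 2).
Iteration 3: rows with parent_id in {8,11} -> omega (id 9, lev 3), alpha (id 12, lev 3).
Iteration 4: rows with parent_id in {9,12} -> theta (id 10, lev 4).
Iteration 5: no rows with parent_id in {10}; recursion stops.
SUM(lev) = 0 + 1 + 2 + 2 + 3 + 3 + 4 = 15.

15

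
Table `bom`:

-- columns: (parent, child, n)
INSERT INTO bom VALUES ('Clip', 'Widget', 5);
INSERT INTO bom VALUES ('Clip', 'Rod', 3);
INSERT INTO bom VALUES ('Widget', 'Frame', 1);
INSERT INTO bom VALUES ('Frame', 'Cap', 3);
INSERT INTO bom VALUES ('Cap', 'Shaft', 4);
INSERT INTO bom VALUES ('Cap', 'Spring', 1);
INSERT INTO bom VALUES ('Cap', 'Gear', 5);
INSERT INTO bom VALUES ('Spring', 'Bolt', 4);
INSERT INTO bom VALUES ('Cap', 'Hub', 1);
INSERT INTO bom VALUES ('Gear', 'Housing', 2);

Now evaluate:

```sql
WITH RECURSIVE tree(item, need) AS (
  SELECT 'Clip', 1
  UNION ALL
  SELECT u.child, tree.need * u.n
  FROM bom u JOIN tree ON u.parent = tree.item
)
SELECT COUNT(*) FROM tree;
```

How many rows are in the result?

Base: (Clip, need=1).
Iteration 1: components of {Clip} -> Rod = 1*3 = 3, Widget = 1*5 = 5.
Iteration 2: components of {Rod,Widget} -> Frame = 5*1 = 5.
Iteration 3: components of {Frame} -> Cap = 5*3 = 15.
Iteration 4: components of {Cap} -> Gear = 15*5 = 75, Hub = 15*1 = 15, Shaft = 15*4 = 60, Spring = 15*1 = 15.
Iteration 5: components of {Gear,Hub,Shaft,Spring} -> Bolt = 15*4 = 60, Housing = 75*2 = 150.
Iteration 6: no further components; recursion stops.
Total rows emitted: 11.

11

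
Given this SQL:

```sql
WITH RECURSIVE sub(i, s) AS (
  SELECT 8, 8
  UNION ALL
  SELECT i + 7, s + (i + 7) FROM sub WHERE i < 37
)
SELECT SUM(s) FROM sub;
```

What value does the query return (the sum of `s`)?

Base: i=8, s=8.
Iteration 1: 8 < 37 holds -> i = 8 + 7 = 15, s = 8 + 15 = 23.
Iteration 2: 15 < 37 holds -> i = 15 + 7 = 22, s = 23 + 22 = 45.
Iteration 3: 22 < 37 holds -> i = 22 + 7 = 29, s = 45 + 29 = 74.
Iteration 4: 29 < 37 holds -> i = 29 + 7 = 36, s = 74 + 36 = 110.
Iteration 5: 36 < 37 holds -> i = 36 + 7 = 43, s = 110 + 43 = 153.
Iteration 6: 43 < 37 fails; recursion stops.
SUM(s) = 8 + 23 + 45 + 74 + 110 + 153 = 413.

413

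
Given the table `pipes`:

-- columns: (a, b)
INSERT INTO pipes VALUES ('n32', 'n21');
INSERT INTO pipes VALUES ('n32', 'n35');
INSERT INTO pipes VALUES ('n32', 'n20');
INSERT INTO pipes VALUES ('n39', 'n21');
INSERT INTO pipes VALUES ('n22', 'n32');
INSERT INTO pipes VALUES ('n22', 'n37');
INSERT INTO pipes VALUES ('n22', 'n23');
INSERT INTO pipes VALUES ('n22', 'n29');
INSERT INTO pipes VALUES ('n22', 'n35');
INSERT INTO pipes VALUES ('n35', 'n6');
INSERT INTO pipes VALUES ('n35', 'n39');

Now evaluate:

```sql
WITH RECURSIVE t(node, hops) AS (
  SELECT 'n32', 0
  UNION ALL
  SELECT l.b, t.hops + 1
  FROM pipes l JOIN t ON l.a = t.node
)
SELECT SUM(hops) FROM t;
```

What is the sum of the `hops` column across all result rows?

Base: (n32, hops=0).
Iteration 1: edges from {n32} -> (n20, hops=1), (n21, hops=1), (n35, hops=1).
Iteration 2: edges from {n20,n21,n35} -> (n39, hops=2), (n6, hops=2).
Iteration 3: edges from {n39,n6} -> (n21, hops=3).
Iteration 4: no outgoing edges from {n21}; recursion stops.
SUM(hops) = 0 + 1 + 1 + 1 + 2 + 2 + 3 = 10.

10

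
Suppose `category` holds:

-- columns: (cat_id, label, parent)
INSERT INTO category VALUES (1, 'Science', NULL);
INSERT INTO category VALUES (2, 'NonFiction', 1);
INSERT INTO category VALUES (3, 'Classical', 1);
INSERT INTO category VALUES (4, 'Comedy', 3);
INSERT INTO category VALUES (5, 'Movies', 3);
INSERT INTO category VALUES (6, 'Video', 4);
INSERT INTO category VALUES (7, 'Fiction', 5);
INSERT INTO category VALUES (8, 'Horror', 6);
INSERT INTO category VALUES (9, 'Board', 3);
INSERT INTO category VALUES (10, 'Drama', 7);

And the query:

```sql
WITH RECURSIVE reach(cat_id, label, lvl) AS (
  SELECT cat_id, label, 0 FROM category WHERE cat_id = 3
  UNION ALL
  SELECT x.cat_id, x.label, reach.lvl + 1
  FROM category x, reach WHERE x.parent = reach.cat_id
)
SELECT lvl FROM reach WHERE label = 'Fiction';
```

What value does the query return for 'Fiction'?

2

Base: cat_id=3 (Classical) at lvl 0.
Iteration 1: rows with parent in {3} -> Comedy (id 4, lvl 1), Movies (id 5, lvl 1), Board (id 9, lvl 1).
Iteration 2: rows with parent in {4,5,9} -> Video (id 6, lvl 2), Fiction (id 7, lvl 2).
Iteration 3: rows with parent in {6,7} -> Horror (id 8, lvl 3), Drama (id 10, lvl 3).
Iteration 4: no rows with parent in {8,10}; recursion stops.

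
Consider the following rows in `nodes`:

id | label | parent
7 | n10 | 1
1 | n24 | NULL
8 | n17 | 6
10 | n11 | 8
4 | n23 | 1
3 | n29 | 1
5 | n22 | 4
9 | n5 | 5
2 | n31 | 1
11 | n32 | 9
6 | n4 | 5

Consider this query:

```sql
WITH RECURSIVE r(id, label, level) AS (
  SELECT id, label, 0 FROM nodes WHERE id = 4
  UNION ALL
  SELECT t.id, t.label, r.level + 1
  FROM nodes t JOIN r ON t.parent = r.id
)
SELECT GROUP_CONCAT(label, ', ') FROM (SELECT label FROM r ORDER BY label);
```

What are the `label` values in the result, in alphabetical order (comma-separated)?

n11, n17, n22, n23, n32, n4, n5

Base: id=4 (n23) at level 0.
Iteration 1: rows with parent in {4} -> n22 (id 5, level 1).
Iteration 2: rows with parent in {5} -> n4 (id 6, level 2), n5 (id 9, level 2).
Iteration 3: rows with parent in {6,9} -> n17 (id 8, level 3), n32 (id 11, level 3).
Iteration 4: rows with parent in {8,11} -> n11 (id 10, level 4).
Iteration 5: no rows with parent in {10}; recursion stops.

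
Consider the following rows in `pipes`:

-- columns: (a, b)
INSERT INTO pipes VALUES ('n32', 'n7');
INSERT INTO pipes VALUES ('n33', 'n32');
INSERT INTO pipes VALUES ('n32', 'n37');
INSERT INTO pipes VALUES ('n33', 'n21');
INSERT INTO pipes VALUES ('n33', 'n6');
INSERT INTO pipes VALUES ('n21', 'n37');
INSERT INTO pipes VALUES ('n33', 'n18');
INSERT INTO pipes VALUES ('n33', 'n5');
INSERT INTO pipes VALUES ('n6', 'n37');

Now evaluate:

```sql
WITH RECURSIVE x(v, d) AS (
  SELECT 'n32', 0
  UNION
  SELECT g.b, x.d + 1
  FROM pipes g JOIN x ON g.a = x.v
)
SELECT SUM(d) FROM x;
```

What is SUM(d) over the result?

2

Base: (n32, d=0).
Iteration 1: edges from {n32} -> (n37, d=1), (n7, d=1).
Iteration 2: no outgoing edges from {n37,n7}; recursion stops.
SUM(d) = 0 + 1 + 1 = 2.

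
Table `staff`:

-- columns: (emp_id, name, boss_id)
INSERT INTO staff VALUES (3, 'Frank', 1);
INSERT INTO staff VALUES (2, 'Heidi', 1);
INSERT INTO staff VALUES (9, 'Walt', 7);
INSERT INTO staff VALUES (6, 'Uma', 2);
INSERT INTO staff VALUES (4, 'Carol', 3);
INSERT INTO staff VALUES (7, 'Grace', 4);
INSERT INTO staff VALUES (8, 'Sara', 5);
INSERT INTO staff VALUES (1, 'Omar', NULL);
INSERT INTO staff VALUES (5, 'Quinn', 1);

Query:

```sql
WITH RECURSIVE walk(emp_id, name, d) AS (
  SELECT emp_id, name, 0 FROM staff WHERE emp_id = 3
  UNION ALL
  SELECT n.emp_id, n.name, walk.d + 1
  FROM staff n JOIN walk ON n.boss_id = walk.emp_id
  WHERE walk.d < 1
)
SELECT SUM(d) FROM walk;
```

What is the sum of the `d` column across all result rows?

1

Base: emp_id=3 (Frank) at d 0.
Iteration 1: rows with boss_id in {3} -> Carol (id 4, d 1).
Iteration 2: d < 1 fails for all current rows; recursion stops.
SUM(d) = 0 + 1 = 1.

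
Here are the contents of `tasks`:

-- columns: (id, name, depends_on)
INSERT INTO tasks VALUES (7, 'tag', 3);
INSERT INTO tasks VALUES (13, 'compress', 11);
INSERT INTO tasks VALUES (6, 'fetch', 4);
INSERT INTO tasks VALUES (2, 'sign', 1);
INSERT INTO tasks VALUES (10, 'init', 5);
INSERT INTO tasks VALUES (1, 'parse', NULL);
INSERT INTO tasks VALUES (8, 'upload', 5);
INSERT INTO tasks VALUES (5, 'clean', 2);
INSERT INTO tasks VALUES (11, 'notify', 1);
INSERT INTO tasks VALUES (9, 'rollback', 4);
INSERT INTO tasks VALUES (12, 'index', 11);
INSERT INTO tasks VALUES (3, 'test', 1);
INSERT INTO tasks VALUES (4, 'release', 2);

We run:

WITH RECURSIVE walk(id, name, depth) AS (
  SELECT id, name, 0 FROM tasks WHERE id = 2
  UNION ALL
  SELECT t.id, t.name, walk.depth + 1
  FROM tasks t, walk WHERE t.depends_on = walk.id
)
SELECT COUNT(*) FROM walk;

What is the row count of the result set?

Base: id=2 (sign) at depth 0.
Iteration 1: rows with depends_on in {2} -> release (id 4, depth 1), clean (id 5, depth 1).
Iteration 2: rows with depends_on in {4,5} -> fetch (id 6, depth 2), upload (id 8, depth 2), rollback (id 9, depth 2), init (id 10, depth 2).
Iteration 3: no rows with depends_on in {6,8,9,10}; recursion stops.
Total rows emitted: 7.

7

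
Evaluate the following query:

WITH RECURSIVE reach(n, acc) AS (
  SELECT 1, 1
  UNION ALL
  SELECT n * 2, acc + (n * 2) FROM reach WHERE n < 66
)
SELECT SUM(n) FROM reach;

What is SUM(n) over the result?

Base: n=1, acc=1.
Iteration 1: 1 < 66 holds -> n = 1 * 2 = 2, acc = 1 + 2 = 3.
Iteration 2: 2 < 66 holds -> n = 2 * 2 = 4, acc = 3 + 4 = 7.
Iteration 3: 4 < 66 holds -> n = 4 * 2 = 8, acc = 7 + 8 = 15.
Iteration 4: 8 < 66 holds -> n = 8 * 2 = 16, acc = 15 + 16 = 31.
Iteration 5: 16 < 66 holds -> n = 16 * 2 = 32, acc = 31 + 32 = 63.
Iteration 6: 32 < 66 holds -> n = 32 * 2 = 64, acc = 63 + 64 = 127.
Iteration 7: 64 < 66 holds -> n = 64 * 2 = 128, acc = 127 + 128 = 255.
Iteration 8: 128 < 66 fails; recursion stops.
SUM(n) = 1 + 2 + 4 + 8 + 16 + 32 + 64 + 128 = 255.

255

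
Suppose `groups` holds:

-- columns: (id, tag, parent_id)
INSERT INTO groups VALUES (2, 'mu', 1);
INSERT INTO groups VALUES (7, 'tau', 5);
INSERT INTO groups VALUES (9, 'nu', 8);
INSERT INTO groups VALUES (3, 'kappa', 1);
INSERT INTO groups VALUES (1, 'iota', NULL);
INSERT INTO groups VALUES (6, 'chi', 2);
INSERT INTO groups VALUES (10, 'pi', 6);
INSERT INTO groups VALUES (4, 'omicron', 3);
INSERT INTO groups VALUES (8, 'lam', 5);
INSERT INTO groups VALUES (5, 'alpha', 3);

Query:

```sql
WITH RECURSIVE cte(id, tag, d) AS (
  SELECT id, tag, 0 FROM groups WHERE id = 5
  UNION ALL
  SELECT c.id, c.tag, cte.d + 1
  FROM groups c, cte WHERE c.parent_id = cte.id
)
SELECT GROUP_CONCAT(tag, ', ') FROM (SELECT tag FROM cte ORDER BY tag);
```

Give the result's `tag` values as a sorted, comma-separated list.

alpha, lam, nu, tau

Base: id=5 (alpha) at d 0.
Iteration 1: rows with parent_id in {5} -> tau (id 7, d 1), lam (id 8, d 1).
Iteration 2: rows with parent_id in {7,8} -> nu (id 9, d 2).
Iteration 3: no rows with parent_id in {9}; recursion stops.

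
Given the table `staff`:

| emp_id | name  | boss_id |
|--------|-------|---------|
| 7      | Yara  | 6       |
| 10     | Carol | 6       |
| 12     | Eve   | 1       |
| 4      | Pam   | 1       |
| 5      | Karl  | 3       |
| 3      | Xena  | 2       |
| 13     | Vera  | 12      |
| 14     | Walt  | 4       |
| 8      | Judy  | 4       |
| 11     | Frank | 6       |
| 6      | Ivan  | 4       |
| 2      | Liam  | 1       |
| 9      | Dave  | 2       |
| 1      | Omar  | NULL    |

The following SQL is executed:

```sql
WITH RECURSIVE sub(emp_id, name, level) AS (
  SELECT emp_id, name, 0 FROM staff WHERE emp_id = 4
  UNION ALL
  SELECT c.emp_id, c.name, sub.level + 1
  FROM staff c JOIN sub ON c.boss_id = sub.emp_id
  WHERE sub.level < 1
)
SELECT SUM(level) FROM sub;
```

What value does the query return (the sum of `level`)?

Base: emp_id=4 (Pam) at level 0.
Iteration 1: rows with boss_id in {4} -> Ivan (id 6, level 1), Judy (id 8, level 1), Walt (id 14, level 1).
Iteration 2: level < 1 fails for all current rows; recursion stops.
SUM(level) = 0 + 1 + 1 + 1 = 3.

3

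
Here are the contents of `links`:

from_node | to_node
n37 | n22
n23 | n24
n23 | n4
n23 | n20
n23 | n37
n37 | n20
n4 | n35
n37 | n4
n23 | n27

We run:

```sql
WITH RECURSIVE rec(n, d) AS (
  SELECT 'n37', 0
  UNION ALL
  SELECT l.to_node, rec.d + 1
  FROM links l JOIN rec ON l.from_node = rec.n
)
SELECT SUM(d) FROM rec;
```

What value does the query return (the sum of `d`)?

5

Base: (n37, d=0).
Iteration 1: edges from {n37} -> (n20, d=1), (n22, d=1), (n4, d=1).
Iteration 2: edges from {n20,n22,n4} -> (n35, d=2).
Iteration 3: no outgoing edges from {n35}; recursion stops.
SUM(d) = 0 + 1 + 1 + 1 + 2 = 5.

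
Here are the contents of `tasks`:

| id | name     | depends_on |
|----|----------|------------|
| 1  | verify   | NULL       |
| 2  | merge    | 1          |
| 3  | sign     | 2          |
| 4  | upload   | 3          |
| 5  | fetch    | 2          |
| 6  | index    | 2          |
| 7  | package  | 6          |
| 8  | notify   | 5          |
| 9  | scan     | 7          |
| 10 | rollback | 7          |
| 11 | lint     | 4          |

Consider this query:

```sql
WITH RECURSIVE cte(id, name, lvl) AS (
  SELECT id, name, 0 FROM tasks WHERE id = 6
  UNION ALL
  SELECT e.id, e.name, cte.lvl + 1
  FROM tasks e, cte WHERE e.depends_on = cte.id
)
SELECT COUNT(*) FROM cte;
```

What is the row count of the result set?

Base: id=6 (index) at lvl 0.
Iteration 1: rows with depends_on in {6} -> package (id 7, lvl 1).
Iteration 2: rows with depends_on in {7} -> scan (id 9, lvl 2), rollback (id 10, lvl 2).
Iteration 3: no rows with depends_on in {9,10}; recursion stops.
Total rows emitted: 4.

4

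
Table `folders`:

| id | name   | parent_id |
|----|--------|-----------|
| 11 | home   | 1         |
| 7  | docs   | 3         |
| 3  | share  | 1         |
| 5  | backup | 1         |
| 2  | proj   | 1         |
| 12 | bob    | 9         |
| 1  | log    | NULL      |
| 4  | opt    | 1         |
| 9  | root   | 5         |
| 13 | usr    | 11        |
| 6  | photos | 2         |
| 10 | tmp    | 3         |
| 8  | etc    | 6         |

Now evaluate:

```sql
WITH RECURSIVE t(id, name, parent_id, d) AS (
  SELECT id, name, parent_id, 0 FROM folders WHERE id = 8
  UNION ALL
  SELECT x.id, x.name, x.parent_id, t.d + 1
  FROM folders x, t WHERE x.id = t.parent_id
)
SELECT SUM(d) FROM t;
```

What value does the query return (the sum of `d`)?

Base: id=8 (etc), parent_id=6, d 0.
Iteration 1: join on id=6 -> photos (id 6, parent_id=2, d 1).
Iteration 2: join on id=2 -> proj (id 2, parent_id=1, d 2).
Iteration 3: join on id=1 -> log (id 1, parent_id=NULL, d 3).
Iteration 4: parent_id is NULL; no match; recursion stops.
SUM(d) = 0 + 1 + 2 + 3 = 6.

6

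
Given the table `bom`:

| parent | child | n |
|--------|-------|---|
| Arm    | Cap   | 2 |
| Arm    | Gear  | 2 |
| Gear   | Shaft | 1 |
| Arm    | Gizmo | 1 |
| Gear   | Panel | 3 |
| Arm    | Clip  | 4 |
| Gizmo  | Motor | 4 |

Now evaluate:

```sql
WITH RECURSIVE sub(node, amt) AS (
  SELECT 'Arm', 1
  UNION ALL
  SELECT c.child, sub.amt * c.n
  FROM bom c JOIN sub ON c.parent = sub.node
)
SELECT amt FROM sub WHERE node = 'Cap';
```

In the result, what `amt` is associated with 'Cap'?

2

Base: (Arm, amt=1).
Iteration 1: components of {Arm} -> Cap = 1*2 = 2, Clip = 1*4 = 4, Gear = 1*2 = 2, Gizmo = 1*1 = 1.
Iteration 2: components of {Cap,Clip,Gear,Gizmo} -> Motor = 1*4 = 4, Panel = 2*3 = 6, Shaft = 2*1 = 2.
Iteration 3: no further components; recursion stops.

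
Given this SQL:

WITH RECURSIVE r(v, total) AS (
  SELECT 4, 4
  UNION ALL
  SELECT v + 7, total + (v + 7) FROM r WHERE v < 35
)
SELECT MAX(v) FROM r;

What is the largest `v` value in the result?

Base: v=4, total=4.
Iteration 1: 4 < 35 holds -> v = 4 + 7 = 11, total = 4 + 11 = 15.
Iteration 2: 11 < 35 holds -> v = 11 + 7 = 18, total = 15 + 18 = 33.
Iteration 3: 18 < 35 holds -> v = 18 + 7 = 25, total = 33 + 25 = 58.
Iteration 4: 25 < 35 holds -> v = 25 + 7 = 32, total = 58 + 32 = 90.
Iteration 5: 32 < 35 holds -> v = 32 + 7 = 39, total = 90 + 39 = 129.
Iteration 6: 39 < 35 fails; recursion stops.
v values: 4, 11, 18, 25, 32, 39; the maximum is 39.

39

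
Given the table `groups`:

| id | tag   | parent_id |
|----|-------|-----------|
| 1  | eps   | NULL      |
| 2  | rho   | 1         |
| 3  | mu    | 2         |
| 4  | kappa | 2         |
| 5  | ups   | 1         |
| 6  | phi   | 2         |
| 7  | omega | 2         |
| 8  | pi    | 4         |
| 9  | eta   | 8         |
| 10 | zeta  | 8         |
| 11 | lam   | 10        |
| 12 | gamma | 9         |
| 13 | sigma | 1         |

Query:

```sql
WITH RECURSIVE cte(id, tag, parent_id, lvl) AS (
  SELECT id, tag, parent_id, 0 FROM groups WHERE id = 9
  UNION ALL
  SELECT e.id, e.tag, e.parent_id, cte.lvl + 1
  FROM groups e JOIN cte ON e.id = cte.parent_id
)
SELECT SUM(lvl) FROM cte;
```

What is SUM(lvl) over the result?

10

Base: id=9 (eta), parent_id=8, lvl 0.
Iteration 1: join on id=8 -> pi (id 8, parent_id=4, lvl 1).
Iteration 2: join on id=4 -> kappa (id 4, parent_id=2, lvl 2).
Iteration 3: join on id=2 -> rho (id 2, parent_id=1, lvl 3).
Iteration 4: join on id=1 -> eps (id 1, parent_id=NULL, lvl 4).
Iteration 5: parent_id is NULL; no match; recursion stops.
SUM(lvl) = 0 + 1 + 2 + 3 + 4 = 10.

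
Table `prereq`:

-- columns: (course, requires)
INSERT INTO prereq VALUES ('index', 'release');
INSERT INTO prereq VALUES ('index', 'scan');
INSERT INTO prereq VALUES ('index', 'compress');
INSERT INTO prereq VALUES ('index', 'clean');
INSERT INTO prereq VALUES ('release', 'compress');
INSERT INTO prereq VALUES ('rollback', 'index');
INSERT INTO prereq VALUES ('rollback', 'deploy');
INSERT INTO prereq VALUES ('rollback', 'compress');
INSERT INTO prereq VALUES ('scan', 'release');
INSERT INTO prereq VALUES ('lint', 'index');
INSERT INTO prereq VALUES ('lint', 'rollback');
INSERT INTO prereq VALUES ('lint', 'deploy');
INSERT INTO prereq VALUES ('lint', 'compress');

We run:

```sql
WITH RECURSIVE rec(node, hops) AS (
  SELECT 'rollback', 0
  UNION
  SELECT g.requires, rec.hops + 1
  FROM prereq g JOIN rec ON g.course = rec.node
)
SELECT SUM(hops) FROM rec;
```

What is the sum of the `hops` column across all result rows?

21

Base: (rollback, hops=0).
Iteration 1: edges from {rollback} -> (compress, hops=1), (deploy, hops=1), (index, hops=1).
Iteration 2: edges from {compress,deploy,index} -> (clean, hops=2), (compress, hops=2), (release, hops=2), (scan, hops=2).
Iteration 3: edges from {clean,compress,release,scan} -> (compress, hops=3), (release, hops=3).
Iteration 4: edges from {compress,release} -> (compress, hops=4).
Iteration 5: no outgoing edges from {compress}; recursion stops.
SUM(hops) = 0 + 1 + 1 + 1 + 2 + 2 + 2 + 2 + 3 + 3 + 4 = 21.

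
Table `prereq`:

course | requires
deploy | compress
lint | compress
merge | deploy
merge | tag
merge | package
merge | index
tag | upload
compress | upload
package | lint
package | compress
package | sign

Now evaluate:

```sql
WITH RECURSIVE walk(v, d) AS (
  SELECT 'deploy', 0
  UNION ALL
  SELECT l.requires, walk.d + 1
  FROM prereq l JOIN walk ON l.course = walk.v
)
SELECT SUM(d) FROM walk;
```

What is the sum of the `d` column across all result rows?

3

Base: (deploy, d=0).
Iteration 1: edges from {deploy} -> (compress, d=1).
Iteration 2: edges from {compress} -> (upload, d=2).
Iteration 3: no outgoing edges from {upload}; recursion stops.
SUM(d) = 0 + 1 + 2 = 3.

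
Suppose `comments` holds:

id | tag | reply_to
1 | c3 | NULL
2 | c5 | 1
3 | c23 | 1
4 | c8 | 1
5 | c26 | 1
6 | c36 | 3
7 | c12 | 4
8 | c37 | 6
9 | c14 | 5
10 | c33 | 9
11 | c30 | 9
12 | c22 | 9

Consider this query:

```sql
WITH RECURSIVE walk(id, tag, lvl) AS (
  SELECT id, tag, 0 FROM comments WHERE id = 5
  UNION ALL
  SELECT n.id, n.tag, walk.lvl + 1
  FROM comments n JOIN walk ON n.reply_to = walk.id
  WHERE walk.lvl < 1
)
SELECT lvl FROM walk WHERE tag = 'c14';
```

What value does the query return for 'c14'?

Base: id=5 (c26) at lvl 0.
Iteration 1: rows with reply_to in {5} -> c14 (id 9, lvl 1).
Iteration 2: lvl < 1 fails for all current rows; recursion stops.

1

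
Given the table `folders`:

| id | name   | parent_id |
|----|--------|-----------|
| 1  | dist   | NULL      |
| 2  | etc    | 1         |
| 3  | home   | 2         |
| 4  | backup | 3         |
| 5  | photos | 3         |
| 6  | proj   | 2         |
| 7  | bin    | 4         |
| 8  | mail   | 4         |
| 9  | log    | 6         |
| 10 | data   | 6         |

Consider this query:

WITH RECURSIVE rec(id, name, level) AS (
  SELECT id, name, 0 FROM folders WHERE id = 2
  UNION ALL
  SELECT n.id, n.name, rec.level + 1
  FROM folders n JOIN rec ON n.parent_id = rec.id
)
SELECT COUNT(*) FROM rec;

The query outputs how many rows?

Base: id=2 (etc) at level 0.
Iteration 1: rows with parent_id in {2} -> home (id 3, level 1), proj (id 6, level 1).
Iteration 2: rows with parent_id in {3,6} -> backup (id 4, level 2), photos (id 5, level 2), log (id 9, level 2), data (id 10, level 2).
Iteration 3: rows with parent_id in {4,5,9,10} -> bin (id 7, level 3), mail (id 8, level 3).
Iteration 4: no rows with parent_id in {7,8}; recursion stops.
Total rows emitted: 9.

9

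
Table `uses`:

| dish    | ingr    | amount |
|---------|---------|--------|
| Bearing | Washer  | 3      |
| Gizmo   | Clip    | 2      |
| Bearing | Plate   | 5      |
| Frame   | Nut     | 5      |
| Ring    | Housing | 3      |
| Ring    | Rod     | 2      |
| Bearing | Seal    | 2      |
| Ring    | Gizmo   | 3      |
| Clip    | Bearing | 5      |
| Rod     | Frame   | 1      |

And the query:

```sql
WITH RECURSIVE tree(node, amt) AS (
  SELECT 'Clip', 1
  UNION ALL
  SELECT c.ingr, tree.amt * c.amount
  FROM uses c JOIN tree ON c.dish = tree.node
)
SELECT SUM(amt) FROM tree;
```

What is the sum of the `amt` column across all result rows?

56

Base: (Clip, amt=1).
Iteration 1: components of {Clip} -> Bearing = 1*5 = 5.
Iteration 2: components of {Bearing} -> Plate = 5*5 = 25, Seal = 5*2 = 10, Washer = 5*3 = 15.
Iteration 3: no further components; recursion stops.
SUM(amt) = 1 + 5 + 15 + 10 + 25 = 56.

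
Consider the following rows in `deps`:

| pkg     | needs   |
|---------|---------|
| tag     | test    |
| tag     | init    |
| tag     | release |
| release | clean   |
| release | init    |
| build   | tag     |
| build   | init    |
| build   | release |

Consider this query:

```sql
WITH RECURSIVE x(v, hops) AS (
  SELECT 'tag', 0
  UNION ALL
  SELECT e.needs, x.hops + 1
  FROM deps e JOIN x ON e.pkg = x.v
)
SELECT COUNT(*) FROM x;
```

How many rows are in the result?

Base: (tag, hops=0).
Iteration 1: edges from {tag} -> (init, hops=1), (release, hops=1), (test, hops=1).
Iteration 2: edges from {init,release,test} -> (clean, hops=2), (init, hops=2).
Iteration 3: no outgoing edges from {clean,init}; recursion stops.
Total rows emitted: 6.

6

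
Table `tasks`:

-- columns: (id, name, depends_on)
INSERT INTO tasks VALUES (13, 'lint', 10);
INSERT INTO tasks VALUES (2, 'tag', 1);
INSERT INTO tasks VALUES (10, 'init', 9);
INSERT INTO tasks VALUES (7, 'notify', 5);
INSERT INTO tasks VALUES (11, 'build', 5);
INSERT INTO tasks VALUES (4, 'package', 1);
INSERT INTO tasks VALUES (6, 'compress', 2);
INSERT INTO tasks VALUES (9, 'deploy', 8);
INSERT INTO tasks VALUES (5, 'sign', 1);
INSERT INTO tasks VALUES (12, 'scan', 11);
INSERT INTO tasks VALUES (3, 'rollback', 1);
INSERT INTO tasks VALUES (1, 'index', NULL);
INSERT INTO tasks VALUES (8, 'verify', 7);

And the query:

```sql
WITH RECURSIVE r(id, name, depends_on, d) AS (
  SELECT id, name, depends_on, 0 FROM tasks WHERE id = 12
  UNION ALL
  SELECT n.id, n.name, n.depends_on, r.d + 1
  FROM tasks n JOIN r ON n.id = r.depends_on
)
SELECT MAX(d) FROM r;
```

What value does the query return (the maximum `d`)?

Base: id=12 (scan), depends_on=11, d 0.
Iteration 1: join on id=11 -> build (id 11, depends_on=5, d 1).
Iteration 2: join on id=5 -> sign (id 5, depends_on=1, d 2).
Iteration 3: join on id=1 -> index (id 1, depends_on=NULL, d 3).
Iteration 4: depends_on is NULL; no match; recursion stops.
d values: 0, 1, 2, 3; the maximum is 3.

3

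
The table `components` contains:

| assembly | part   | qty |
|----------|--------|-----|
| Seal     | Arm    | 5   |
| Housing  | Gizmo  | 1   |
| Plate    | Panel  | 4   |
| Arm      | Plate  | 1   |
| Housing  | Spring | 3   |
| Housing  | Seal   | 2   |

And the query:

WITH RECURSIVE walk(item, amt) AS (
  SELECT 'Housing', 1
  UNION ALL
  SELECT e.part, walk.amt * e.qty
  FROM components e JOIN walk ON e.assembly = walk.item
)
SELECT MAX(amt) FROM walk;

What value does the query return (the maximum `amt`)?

40

Base: (Housing, amt=1).
Iteration 1: components of {Housing} -> Gizmo = 1*1 = 1, Seal = 1*2 = 2, Spring = 1*3 = 3.
Iteration 2: components of {Gizmo,Seal,Spring} -> Arm = 2*5 = 10.
Iteration 3: components of {Arm} -> Plate = 10*1 = 10.
Iteration 4: components of {Plate} -> Panel = 10*4 = 40.
Iteration 5: no further components; recursion stops.
amt values: 1, 1, 2, 3, 10, 10, 40; the maximum is 40.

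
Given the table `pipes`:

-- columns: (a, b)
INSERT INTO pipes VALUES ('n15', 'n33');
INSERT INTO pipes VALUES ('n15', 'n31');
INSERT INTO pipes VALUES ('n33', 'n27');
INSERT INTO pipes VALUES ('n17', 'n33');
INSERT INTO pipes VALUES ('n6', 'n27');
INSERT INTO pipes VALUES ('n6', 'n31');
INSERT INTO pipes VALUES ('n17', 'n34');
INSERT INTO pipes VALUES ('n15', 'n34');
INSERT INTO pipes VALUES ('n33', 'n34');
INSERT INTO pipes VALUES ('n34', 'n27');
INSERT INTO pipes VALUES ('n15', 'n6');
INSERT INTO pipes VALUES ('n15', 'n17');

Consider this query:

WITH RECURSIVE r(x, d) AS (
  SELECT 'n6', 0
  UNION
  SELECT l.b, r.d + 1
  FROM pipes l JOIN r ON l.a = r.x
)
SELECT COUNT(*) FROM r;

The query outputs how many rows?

Base: (n6, d=0).
Iteration 1: edges from {n6} -> (n27, d=1), (n31, d=1).
Iteration 2: no outgoing edges from {n27,n31}; recursion stops.
Total rows emitted: 3.

3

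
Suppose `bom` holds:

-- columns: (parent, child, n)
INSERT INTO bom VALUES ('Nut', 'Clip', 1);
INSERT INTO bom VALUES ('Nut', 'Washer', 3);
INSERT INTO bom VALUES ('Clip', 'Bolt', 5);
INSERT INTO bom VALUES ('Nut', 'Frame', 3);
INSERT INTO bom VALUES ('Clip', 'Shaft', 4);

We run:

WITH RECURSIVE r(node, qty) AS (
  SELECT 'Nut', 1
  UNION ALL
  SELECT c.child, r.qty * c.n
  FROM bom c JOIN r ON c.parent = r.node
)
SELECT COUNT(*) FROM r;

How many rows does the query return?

Base: (Nut, qty=1).
Iteration 1: components of {Nut} -> Clip = 1*1 = 1, Frame = 1*3 = 3, Washer = 1*3 = 3.
Iteration 2: components of {Clip,Frame,Washer} -> Bolt = 1*5 = 5, Shaft = 1*4 = 4.
Iteration 3: no further components; recursion stops.
Total rows emitted: 6.

6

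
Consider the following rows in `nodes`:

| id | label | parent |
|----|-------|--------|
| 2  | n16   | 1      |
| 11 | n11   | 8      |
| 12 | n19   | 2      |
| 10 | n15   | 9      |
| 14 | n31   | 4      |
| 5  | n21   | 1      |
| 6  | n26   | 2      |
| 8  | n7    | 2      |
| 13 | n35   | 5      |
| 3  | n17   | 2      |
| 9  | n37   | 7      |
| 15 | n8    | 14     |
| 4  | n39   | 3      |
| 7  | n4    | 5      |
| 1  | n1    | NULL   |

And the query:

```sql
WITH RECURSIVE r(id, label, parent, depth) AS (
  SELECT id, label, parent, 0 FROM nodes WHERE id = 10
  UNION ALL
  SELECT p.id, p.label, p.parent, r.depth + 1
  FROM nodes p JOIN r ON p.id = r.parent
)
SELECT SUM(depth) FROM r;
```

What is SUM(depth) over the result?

10

Base: id=10 (n15), parent=9, depth 0.
Iteration 1: join on id=9 -> n37 (id 9, parent=7, depth 1).
Iteration 2: join on id=7 -> n4 (id 7, parent=5, depth 2).
Iteration 3: join on id=5 -> n21 (id 5, parent=1, depth 3).
Iteration 4: join on id=1 -> n1 (id 1, parent=NULL, depth 4).
Iteration 5: parent is NULL; no match; recursion stops.
SUM(depth) = 0 + 1 + 2 + 3 + 4 = 10.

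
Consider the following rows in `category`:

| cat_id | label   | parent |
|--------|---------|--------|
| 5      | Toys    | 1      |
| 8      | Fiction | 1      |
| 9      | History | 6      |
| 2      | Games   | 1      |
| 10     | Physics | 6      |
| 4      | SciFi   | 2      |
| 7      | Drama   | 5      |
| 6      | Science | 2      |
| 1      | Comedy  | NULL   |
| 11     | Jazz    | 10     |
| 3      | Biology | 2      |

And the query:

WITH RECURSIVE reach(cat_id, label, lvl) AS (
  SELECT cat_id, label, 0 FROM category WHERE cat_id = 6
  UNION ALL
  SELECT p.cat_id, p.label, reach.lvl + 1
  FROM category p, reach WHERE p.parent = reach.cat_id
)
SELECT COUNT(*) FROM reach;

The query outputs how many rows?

Base: cat_id=6 (Science) at lvl 0.
Iteration 1: rows with parent in {6} -> History (id 9, lvl 1), Physics (id 10, lvl 1).
Iteration 2: rows with parent in {9,10} -> Jazz (id 11, lvl 2).
Iteration 3: no rows with parent in {11}; recursion stops.
Total rows emitted: 4.

4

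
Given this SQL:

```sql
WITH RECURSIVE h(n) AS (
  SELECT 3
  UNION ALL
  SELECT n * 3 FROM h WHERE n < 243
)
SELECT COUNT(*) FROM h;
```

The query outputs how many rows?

5

Base: n=3.
Iteration 1: 3 < 243 holds -> n = 3 * 3 = 9.
Iteration 2: 9 < 243 holds -> n = 9 * 3 = 27.
Iteration 3: 27 < 243 holds -> n = 27 * 3 = 81.
Iteration 4: 81 < 243 holds -> n = 81 * 3 = 243.
Iteration 5: 243 < 243 fails; recursion stops.
Total rows emitted: 5.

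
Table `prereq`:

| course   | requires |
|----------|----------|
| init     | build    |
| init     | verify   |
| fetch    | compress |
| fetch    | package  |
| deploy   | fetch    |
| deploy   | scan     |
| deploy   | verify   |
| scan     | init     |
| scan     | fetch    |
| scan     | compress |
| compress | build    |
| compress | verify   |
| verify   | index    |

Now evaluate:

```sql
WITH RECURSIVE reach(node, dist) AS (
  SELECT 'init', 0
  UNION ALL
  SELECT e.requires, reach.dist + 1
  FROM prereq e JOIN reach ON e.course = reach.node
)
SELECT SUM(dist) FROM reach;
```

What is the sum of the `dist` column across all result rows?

Base: (init, dist=0).
Iteration 1: edges from {init} -> (build, dist=1), (verify, dist=1).
Iteration 2: edges from {build,verify} -> (index, dist=2).
Iteration 3: no outgoing edges from {index}; recursion stops.
SUM(dist) = 0 + 1 + 1 + 2 = 4.

4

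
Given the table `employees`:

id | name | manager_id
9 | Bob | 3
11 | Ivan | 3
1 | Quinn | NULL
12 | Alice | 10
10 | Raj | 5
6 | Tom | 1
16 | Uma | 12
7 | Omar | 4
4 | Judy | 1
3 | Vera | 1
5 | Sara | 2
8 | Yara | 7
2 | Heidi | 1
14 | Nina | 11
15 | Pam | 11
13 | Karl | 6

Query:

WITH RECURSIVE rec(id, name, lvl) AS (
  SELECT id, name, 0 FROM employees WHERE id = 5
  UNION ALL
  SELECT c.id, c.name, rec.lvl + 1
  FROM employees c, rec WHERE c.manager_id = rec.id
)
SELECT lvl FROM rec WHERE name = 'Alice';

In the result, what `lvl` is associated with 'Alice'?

2

Base: id=5 (Sara) at lvl 0.
Iteration 1: rows with manager_id in {5} -> Raj (id 10, lvl 1).
Iteration 2: rows with manager_id in {10} -> Alice (id 12, lvl 2).
Iteration 3: rows with manager_id in {12} -> Uma (id 16, lvl 3).
Iteration 4: no rows with manager_id in {16}; recursion stops.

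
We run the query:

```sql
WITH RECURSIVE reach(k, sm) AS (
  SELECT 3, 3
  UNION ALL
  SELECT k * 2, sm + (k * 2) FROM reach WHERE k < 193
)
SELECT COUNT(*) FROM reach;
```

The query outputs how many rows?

Base: k=3, sm=3.
Iteration 1: 3 < 193 holds -> k = 3 * 2 = 6, sm = 3 + 6 = 9.
Iteration 2: 6 < 193 holds -> k = 6 * 2 = 12, sm = 9 + 12 = 21.
Iteration 3: 12 < 193 holds -> k = 12 * 2 = 24, sm = 21 + 24 = 45.
Iteration 4: 24 < 193 holds -> k = 24 * 2 = 48, sm = 45 + 48 = 93.
Iteration 5: 48 < 193 holds -> k = 48 * 2 = 96, sm = 93 + 96 = 189.
Iteration 6: 96 < 193 holds -> k = 96 * 2 = 192, sm = 189 + 192 = 381.
Iteration 7: 192 < 193 holds -> k = 192 * 2 = 384, sm = 381 + 384 = 765.
Iteration 8: 384 < 193 fails; recursion stops.
Total rows emitted: 8.

8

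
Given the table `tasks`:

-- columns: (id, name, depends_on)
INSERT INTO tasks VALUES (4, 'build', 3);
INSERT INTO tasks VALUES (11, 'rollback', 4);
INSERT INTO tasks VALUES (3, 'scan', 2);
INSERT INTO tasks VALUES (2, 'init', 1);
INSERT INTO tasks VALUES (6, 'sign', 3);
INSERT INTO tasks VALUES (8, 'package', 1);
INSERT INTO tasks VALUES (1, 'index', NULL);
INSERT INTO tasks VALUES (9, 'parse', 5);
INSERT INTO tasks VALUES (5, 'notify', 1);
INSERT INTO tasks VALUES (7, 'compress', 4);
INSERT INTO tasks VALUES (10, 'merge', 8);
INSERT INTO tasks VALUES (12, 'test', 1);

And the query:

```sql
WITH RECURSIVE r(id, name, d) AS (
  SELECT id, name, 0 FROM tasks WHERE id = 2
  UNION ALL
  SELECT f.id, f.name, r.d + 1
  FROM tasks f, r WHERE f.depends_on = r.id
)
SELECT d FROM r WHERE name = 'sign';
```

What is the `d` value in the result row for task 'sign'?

Base: id=2 (init) at d 0.
Iteration 1: rows with depends_on in {2} -> scan (id 3, d 1).
Iteration 2: rows with depends_on in {3} -> build (id 4, d 2), sign (id 6, d 2).
Iteration 3: rows with depends_on in {4,6} -> compress (id 7, d 3), rollback (id 11, d 3).
Iteration 4: no rows with depends_on in {7,11}; recursion stops.

2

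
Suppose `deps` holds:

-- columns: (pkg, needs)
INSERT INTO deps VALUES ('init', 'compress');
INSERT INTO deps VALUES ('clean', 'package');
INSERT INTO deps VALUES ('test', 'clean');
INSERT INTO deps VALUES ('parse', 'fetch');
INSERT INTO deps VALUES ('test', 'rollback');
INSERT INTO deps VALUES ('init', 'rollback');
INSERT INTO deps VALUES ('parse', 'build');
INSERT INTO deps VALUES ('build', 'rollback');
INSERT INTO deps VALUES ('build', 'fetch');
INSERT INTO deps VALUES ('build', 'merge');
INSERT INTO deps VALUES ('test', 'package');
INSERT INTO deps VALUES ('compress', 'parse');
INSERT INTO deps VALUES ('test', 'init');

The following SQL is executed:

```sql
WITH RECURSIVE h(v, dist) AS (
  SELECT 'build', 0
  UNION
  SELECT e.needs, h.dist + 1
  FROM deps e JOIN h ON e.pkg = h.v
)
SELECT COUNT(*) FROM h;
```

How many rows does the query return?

Base: (build, dist=0).
Iteration 1: edges from {build} -> (fetch, dist=1), (merge, dist=1), (rollback, dist=1).
Iteration 2: no outgoing edges from {fetch,merge,rollback}; recursion stops.
Total rows emitted: 4.

4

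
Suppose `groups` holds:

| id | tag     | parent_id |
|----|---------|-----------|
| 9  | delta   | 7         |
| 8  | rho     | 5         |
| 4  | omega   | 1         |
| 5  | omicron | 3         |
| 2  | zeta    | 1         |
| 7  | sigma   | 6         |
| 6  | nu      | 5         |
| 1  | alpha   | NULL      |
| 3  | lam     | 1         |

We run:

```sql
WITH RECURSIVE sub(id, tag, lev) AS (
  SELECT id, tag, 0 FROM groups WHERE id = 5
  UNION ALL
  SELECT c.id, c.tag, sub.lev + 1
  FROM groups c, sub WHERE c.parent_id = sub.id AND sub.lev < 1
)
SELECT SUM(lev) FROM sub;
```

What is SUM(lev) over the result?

2

Base: id=5 (omicron) at lev 0.
Iteration 1: rows with parent_id in {5} -> nu (id 6, lev 1), rho (id 8, lev 1).
Iteration 2: lev < 1 fails for all current rows; recursion stops.
SUM(lev) = 0 + 1 + 1 = 2.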